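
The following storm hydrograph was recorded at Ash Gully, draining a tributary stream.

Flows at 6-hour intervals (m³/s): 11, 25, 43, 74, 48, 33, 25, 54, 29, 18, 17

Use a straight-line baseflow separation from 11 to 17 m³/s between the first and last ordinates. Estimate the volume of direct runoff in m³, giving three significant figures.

Direct-runoff ordinates (Q − Q_b): 0.00, 13.40, 30.80, 61.20, 34.60, 19.00, 10.40, 38.80, 13.20, 1.60, 0.00 m³/s.
ΣQ_DR = 223.0 m³/s.
With Δt = 6 h = 21600 s, V = ΣQ_DR · Δt = 223.0 × 21600 = 4.82 × 10^6 m³.

V ≈ 4.82 × 10^6 m³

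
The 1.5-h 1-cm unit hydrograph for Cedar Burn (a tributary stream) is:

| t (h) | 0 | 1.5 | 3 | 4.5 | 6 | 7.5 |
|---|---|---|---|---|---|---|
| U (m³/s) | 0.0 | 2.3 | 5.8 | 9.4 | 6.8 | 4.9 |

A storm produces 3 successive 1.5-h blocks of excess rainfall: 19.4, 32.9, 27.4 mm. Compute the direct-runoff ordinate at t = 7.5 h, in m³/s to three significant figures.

By discrete convolution, Q_j = Σ (P_i / 10 mm) · U_{j−i}.
At t = 7.5 h (j=5): Q = (19.4/10)·4.9 + (32.9/10)·6.8 + (27.4/10)·9.4 = 57.6 m³/s.

Q ≈ 57.6 m³/s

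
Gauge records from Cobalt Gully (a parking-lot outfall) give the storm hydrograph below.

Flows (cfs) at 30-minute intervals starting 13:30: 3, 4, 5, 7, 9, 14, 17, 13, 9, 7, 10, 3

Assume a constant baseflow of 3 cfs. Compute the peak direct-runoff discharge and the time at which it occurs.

Q_p = 14.0 cfs at t = 16:30

Subtracting baseflow gives direct-runoff ordinates: 0.0, 1.0, 2.0, 4.0, 6.0, 11.0, 14.0, 10.0, 6.0, 4.0, 7.0, 0.0 cfs.
The maximum is 14.0 cfs, occurring at the reading for t = 16:30.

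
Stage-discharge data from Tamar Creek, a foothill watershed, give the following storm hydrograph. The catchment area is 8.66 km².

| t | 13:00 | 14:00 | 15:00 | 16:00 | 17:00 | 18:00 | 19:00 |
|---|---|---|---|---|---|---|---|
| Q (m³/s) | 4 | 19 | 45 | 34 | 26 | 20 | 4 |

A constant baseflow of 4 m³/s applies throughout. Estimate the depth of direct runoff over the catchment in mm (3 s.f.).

Direct runoff: 0.0, 15.0, 41.0, 30.0, 22.0, 16.0, 0.0 m³/s; ΣQ_DR = 124.0 m³/s.
V = ΣQ_DR · Δt = 124.0 × 3600 s = 4.464 × 10^5 m³.
Over A = 8.66 km², depth = V / A = 51.5 mm.

d ≈ 51.5 mm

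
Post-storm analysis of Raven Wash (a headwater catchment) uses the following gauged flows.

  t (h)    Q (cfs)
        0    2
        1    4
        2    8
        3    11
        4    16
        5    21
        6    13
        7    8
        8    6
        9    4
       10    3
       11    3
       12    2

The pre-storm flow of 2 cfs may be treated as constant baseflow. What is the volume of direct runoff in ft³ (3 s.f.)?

V ≈ 2.70 × 10^5 ft³

Direct-runoff ordinates (Q − Q_b): 0.0, 2.0, 6.0, 9.0, 14.0, 19.0, 11.0, 6.0, 4.0, 2.0, 1.0, 1.0, 0.0 cfs.
ΣQ_DR = 75.00 cfs.
With Δt = 1 h = 3600 s, V = ΣQ_DR · Δt = 75.00 × 3600 = 2.70 × 10^5 ft³.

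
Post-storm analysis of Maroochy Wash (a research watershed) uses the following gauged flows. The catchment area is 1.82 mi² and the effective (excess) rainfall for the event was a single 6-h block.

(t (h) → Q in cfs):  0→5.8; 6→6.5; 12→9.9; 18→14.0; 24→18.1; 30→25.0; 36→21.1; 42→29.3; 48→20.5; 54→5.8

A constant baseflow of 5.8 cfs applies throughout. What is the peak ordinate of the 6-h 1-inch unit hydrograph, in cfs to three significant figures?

U_p ≈ 46.9 cfs

Direct runoff: 0.0, 0.7, 4.1, 8.2, 12.3, 19.2, 15.3, 23.5, 14.7, 0.0 cfs; ΣQ_DR = 98.00 cfs, peak = 23.5 cfs.
Runoff depth d = ΣQ_DR·Δt / A = 98.00 × 21600 / (1.82 mi²) = 0.5006 in.
The 1-inch UH is the DRH scaled by (1 in)/d, so U_p = 23.5 × 1/0.5006 = 46.9 cfs.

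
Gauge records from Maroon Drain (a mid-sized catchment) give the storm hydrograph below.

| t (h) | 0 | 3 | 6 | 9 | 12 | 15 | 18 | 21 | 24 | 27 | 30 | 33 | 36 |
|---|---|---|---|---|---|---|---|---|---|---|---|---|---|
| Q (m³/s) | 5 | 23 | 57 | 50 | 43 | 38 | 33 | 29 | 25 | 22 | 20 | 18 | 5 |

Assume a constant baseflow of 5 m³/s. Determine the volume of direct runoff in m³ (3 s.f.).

V ≈ 3.27 × 10^6 m³

Direct-runoff ordinates (Q − Q_b): 0.0, 18.0, 52.0, 45.0, 38.0, 33.0, 28.0, 24.0, 20.0, 17.0, 15.0, 13.0, 0.0 m³/s.
ΣQ_DR = 303.0 m³/s.
With Δt = 3 h = 10800 s, V = ΣQ_DR · Δt = 303.0 × 10800 = 3.27 × 10^6 m³.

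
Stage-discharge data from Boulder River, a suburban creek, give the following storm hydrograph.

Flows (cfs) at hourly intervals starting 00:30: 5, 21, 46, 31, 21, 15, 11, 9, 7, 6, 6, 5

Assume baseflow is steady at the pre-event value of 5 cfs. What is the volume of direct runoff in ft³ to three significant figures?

V ≈ 4.43 × 10^5 ft³

Direct-runoff ordinates (Q − Q_b): 0.0, 16.0, 41.0, 26.0, 16.0, 10.0, 6.0, 4.0, 2.0, 1.0, 1.0, 0.0 cfs.
ΣQ_DR = 123.0 cfs.
With Δt = 1 h = 3600 s, V = ΣQ_DR · Δt = 123.0 × 3600 = 4.43 × 10^5 ft³.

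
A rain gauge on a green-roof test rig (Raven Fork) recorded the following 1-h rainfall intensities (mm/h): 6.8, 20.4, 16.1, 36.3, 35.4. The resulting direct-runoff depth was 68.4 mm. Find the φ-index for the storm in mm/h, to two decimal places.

φ ≈ 9.95 mm/h

Only the 4 blocks with intensity above φ contribute runoff: 20.4, 16.1, 36.3, 35.4 mm/h.
Σ(I−φ)·Δt = d  ⇒  (20.4+16.1+36.3+35.4 − 4φ)·1 = 68.4
φ = (108.2 − 68.4/1) / 4 = 9.95 mm/h.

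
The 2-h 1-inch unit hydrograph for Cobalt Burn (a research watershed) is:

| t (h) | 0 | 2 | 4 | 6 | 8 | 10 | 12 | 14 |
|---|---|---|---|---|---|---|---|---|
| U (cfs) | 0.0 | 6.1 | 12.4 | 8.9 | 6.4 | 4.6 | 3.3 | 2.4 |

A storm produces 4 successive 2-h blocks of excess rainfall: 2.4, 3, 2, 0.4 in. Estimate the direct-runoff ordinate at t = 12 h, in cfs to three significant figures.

By discrete convolution, Q_j = Σ (P_i / 1 in) · U_{j−i}.
At t = 12 h (j=6): Q = (2.4/1)·3.3 + (3/1)·4.6 + (2/1)·6.4 + (0.4/1)·8.9 = 38.1 cfs.

Q ≈ 38.1 cfs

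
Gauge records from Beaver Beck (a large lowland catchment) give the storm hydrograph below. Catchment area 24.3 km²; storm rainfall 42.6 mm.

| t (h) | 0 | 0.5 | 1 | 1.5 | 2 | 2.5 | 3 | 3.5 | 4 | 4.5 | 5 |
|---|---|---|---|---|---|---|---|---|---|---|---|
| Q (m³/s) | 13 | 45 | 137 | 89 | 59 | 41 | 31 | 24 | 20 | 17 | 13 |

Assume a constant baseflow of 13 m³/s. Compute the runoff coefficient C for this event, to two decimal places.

C ≈ 0.60

ΣQ_DR = 346.0 m³/s; V = ΣQ_DR·Δt = 6.228 × 10^5 m³.
Runoff depth d = V / A = 25.63 mm.
C = d / P = 25.63 / 42.6 = 0.60.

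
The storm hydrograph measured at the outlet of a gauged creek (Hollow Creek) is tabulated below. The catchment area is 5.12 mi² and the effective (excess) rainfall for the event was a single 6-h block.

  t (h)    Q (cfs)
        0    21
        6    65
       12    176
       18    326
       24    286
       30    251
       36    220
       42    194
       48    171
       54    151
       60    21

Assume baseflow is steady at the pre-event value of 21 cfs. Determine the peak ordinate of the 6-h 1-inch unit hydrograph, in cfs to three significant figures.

Direct runoff: 0.0, 44.0, 155.0, 305.0, 265.0, 230.0, 199.0, 173.0, 150.0, 130.0, 0.0 cfs; ΣQ_DR = 1651 cfs, peak = 305.0 cfs.
Runoff depth d = ΣQ_DR·Δt / A = 1651 × 21600 / (5.12 mi²) = 2.998 in.
The 1-inch UH is the DRH scaled by (1 in)/d, so U_p = 305.0 × 1/2.998 = 102 cfs.

U_p ≈ 102 cfs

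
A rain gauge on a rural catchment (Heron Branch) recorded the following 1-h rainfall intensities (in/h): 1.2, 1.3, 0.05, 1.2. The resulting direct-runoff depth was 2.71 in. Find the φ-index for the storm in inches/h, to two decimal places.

Only the 3 blocks with intensity above φ contribute runoff: 1.2, 1.3, 1.2 in/h.
Σ(I−φ)·Δt = d  ⇒  (1.2+1.3+1.2 − 3φ)·1 = 2.71
φ = (3.700 − 2.71/1) / 3 = 0.33 in/h.

φ ≈ 0.33 in/h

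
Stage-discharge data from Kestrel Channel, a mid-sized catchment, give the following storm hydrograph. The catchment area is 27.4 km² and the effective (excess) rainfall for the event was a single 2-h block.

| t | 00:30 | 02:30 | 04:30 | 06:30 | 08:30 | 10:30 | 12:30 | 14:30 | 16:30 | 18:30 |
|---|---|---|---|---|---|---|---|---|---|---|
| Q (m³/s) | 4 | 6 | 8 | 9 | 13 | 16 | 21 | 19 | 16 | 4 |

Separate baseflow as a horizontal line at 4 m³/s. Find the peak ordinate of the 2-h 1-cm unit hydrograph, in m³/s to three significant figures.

Direct runoff: 0.0, 2.0, 4.0, 5.0, 9.0, 12.0, 17.0, 15.0, 12.0, 0.0 m³/s; ΣQ_DR = 76.00 m³/s, peak = 17.0 m³/s.
Runoff depth d = ΣQ_DR·Δt / A = 76.00 × 7200 / (27.4 km²) = 19.97 mm.
The 1-cm UH is the DRH scaled by (10 mm)/d, so U_p = 17.0 × 10/19.97 = 8.51 m³/s.

U_p ≈ 8.51 m³/s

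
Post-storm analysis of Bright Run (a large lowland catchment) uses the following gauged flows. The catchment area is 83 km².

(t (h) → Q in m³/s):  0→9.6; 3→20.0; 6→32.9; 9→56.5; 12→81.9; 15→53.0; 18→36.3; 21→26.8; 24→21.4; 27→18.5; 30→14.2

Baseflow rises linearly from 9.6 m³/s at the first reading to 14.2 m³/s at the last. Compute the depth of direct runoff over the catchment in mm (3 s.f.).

Direct runoff: 0.00, 9.94, 22.38, 45.52, 70.46, 41.10, 23.94, 13.98, 8.12, 4.76, 0.00 m³/s; ΣQ_DR = 240.2 m³/s.
V = ΣQ_DR · Δt = 240.2 × 10800 s = 2.594 × 10^6 m³.
Over A = 83 km², depth = V / A = 31.3 mm.

d ≈ 31.3 mm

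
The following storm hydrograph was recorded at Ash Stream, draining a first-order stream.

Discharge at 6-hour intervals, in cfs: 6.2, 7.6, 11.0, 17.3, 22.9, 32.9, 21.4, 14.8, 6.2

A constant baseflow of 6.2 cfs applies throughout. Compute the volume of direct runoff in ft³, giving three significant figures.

Direct-runoff ordinates (Q − Q_b): 0.0, 1.4, 4.8, 11.1, 16.7, 26.7, 15.2, 8.6, 0.0 cfs.
ΣQ_DR = 84.50 cfs.
With Δt = 6 h = 21600 s, V = ΣQ_DR · Δt = 84.50 × 21600 = 1.83 × 10^6 ft³.

V ≈ 1.83 × 10^6 ft³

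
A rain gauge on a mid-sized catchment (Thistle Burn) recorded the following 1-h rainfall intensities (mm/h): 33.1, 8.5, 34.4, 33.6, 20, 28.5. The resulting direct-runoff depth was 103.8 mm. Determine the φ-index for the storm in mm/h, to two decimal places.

φ ≈ 9.16 mm/h

Only the 5 blocks with intensity above φ contribute runoff: 33.1, 34.4, 33.6, 20, 28.5 mm/h.
Σ(I−φ)·Δt = d  ⇒  (33.1+34.4+33.6+20+28.5 − 5φ)·1 = 103.8
φ = (149.6 − 103.8/1) / 5 = 9.16 mm/h.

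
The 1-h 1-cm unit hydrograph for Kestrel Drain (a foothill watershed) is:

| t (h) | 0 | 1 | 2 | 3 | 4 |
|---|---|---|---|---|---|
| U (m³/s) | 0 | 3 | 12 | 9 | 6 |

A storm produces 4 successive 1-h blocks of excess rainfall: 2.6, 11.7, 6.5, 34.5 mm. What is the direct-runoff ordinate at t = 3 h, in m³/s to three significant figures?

Q ≈ 18.3 m³/s

By discrete convolution, Q_j = Σ (P_i / 10 mm) · U_{j−i}.
At t = 3 h (j=3): Q = (2.6/10)·9 + (11.7/10)·12 + (6.5/10)·3 + (34.5/10)·0 = 18.3 m³/s.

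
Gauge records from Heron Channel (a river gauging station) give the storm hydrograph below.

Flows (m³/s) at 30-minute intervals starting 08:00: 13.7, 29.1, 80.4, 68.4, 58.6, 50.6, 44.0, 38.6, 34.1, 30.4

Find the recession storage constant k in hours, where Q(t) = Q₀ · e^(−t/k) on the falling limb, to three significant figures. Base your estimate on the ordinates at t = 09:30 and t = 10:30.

On the falling limb, Q drops from 68.4 to 50.6 m³/s between t = 09:30 and t = 10:30 (Δt = 1 h).
k = −Δt / ln(Q₂/Q₁) = −1 / ln(50.6/68.4) = 3.32 h.

k ≈ 3.32 h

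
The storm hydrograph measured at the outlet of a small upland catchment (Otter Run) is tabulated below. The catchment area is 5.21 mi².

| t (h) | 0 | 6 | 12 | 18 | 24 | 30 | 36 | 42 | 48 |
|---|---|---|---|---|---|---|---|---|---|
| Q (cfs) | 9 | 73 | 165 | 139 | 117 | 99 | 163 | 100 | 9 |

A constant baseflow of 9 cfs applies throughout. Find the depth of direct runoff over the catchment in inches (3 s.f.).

Direct runoff: 0.0, 64.0, 156.0, 130.0, 108.0, 90.0, 154.0, 91.0, 0.0 cfs; ΣQ_DR = 793.0 cfs.
V = ΣQ_DR · Δt = 793.0 × 21600 s = 1.713 × 10^7 ft³.
Over A = 5.21 mi², depth = V / A = 1.42 in.

d ≈ 1.42 in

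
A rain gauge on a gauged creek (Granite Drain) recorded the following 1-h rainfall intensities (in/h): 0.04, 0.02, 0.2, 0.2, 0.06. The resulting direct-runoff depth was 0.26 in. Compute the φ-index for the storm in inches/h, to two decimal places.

φ ≈ 0.07 in/h

Only the 2 blocks with intensity above φ contribute runoff: 0.2, 0.2 in/h.
Σ(I−φ)·Δt = d  ⇒  (0.2+0.2 − 2φ)·1 = 0.26
φ = (0.4000 − 0.26/1) / 2 = 0.07 in/h.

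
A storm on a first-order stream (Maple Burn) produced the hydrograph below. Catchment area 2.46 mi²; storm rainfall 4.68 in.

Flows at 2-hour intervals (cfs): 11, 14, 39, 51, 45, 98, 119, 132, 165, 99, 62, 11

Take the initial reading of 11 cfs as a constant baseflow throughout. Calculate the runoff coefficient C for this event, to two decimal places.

C ≈ 0.19

ΣQ_DR = 714.0 cfs; V = ΣQ_DR·Δt = 5.141 × 10^6 ft³.
Runoff depth d = V / A = 0.8995 in.
C = d / P = 0.8995 / 4.68 = 0.19.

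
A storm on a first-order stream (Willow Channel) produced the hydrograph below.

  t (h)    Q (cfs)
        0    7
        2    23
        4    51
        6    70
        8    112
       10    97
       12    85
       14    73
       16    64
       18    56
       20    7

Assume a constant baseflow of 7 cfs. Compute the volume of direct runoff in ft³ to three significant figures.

V ≈ 4.09 × 10^6 ft³

Direct-runoff ordinates (Q − Q_b): 0.0, 16.0, 44.0, 63.0, 105.0, 90.0, 78.0, 66.0, 57.0, 49.0, 0.0 cfs.
ΣQ_DR = 568.0 cfs.
With Δt = 2 h = 7200 s, V = ΣQ_DR · Δt = 568.0 × 7200 = 4.09 × 10^6 ft³.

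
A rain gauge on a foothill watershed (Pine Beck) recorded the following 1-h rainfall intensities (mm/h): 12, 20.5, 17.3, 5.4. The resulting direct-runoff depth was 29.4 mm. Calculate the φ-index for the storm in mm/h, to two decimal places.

φ ≈ 6.80 mm/h

Only the 3 blocks with intensity above φ contribute runoff: 12, 20.5, 17.3 mm/h.
Σ(I−φ)·Δt = d  ⇒  (12+20.5+17.3 − 3φ)·1 = 29.4
φ = (49.80 − 29.4/1) / 3 = 6.80 mm/h.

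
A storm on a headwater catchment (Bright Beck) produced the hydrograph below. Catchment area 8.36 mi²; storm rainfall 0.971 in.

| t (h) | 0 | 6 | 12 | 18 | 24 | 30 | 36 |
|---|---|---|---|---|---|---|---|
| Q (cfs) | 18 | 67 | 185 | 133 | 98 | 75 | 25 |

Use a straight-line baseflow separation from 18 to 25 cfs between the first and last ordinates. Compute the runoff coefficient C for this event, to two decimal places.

ΣQ_DR = 450.5 cfs; V = ΣQ_DR·Δt = 9.731 × 10^6 ft³.
Runoff depth d = V / A = 0.5010 in.
C = d / P = 0.5010 / 0.971 = 0.52.

C ≈ 0.52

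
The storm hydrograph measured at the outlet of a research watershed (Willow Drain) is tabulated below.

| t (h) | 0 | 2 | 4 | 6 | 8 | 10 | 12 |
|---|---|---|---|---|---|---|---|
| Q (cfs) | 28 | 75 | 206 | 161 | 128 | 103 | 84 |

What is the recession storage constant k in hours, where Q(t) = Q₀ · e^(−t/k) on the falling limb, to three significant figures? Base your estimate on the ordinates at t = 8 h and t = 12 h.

k ≈ 9.50 h

On the falling limb, Q drops from 128 to 84 cfs between t = 8 h and t = 12 h (Δt = 4 h).
k = −Δt / ln(Q₂/Q₁) = −4 / ln(84/128) = 9.50 h.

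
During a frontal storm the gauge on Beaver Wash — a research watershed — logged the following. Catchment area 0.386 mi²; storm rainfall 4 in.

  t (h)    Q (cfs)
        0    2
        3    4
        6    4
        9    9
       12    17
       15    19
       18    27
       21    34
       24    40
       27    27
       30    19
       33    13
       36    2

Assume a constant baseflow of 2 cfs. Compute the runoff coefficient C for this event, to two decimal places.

C ≈ 0.58

ΣQ_DR = 191.0 cfs; V = ΣQ_DR·Δt = 2.063 × 10^6 ft³.
Runoff depth d = V / A = 2.300 in.
C = d / P = 2.300 / 4 = 0.58.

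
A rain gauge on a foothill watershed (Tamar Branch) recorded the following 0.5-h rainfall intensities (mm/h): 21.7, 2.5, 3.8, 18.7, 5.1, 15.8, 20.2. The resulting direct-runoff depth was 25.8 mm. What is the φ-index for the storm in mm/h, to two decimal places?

φ ≈ 6.20 mm/h

Only the 4 blocks with intensity above φ contribute runoff: 21.7, 18.7, 15.8, 20.2 mm/h.
Σ(I−φ)·Δt = d  ⇒  (21.7+18.7+15.8+20.2 − 4φ)·0.5 = 25.8
φ = (76.40 − 25.8/0.5) / 4 = 6.20 mm/h.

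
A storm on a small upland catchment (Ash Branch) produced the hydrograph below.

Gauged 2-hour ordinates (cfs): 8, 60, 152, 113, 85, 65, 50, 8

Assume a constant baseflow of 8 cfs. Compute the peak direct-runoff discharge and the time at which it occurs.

Q_p = 144.0 cfs at t = 4 h

Subtracting baseflow gives direct-runoff ordinates: 0.0, 52.0, 144.0, 105.0, 77.0, 57.0, 42.0, 0.0 cfs.
The maximum is 144.0 cfs, occurring at the reading for t = 4 h.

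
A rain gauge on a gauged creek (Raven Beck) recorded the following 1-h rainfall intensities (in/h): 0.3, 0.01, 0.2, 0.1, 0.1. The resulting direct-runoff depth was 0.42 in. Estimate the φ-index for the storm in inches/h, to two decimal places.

Only the 4 blocks with intensity above φ contribute runoff: 0.3, 0.2, 0.1, 0.1 in/h.
Σ(I−φ)·Δt = d  ⇒  (0.3+0.2+0.1+0.1 − 4φ)·1 = 0.42
φ = (0.7000 − 0.42/1) / 4 = 0.07 in/h.

φ ≈ 0.07 in/h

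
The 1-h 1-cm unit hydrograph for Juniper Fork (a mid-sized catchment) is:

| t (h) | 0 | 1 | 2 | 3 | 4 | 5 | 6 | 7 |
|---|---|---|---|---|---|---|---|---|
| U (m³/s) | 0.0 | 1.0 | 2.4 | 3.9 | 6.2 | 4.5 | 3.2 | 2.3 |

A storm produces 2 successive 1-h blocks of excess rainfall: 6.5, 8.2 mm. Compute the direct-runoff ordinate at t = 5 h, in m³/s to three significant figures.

Q ≈ 8.01 m³/s

By discrete convolution, Q_j = Σ (P_i / 10 mm) · U_{j−i}.
At t = 5 h (j=5): Q = (6.5/10)·4.5 + (8.2/10)·6.2 = 8.01 m³/s.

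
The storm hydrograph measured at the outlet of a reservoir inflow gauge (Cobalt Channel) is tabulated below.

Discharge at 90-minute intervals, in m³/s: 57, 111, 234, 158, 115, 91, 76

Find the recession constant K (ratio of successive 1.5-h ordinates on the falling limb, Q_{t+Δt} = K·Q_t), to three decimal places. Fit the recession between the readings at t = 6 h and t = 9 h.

K ≈ 0.813

Using the recession-limb readings at t = 6 h and t = 9 h: Q falls from 115 to 76 m³/s over 2 intervals.
K = (Q₂/Q₁)^(1/2) = (76/115)^(1/2) = 0.813.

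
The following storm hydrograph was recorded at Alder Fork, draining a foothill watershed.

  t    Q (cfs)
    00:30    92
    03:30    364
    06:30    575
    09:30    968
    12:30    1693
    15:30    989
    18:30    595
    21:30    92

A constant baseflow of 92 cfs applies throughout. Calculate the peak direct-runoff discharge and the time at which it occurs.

Subtracting baseflow gives direct-runoff ordinates: 0.0, 272.0, 483.0, 876.0, 1601.0, 897.0, 503.0, 0.0 cfs.
The maximum is 1601.0 cfs, occurring at the reading for t = 12:30.

Q_p = 1601.0 cfs at t = 12:30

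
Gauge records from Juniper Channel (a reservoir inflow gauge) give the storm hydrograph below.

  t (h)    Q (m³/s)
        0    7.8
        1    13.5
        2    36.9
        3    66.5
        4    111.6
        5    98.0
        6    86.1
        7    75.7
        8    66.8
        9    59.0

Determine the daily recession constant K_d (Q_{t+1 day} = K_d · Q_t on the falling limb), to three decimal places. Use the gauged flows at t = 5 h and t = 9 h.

K_d ≈ 0.048

Between t = 5 h and t = 9 h the flow falls from 98.0 to 59.0 m³/s over 4×1 h = 4 h.
Per-interval ratio K = (59.0/98.0)^(1/4) = 0.8809; K_d = K^(24/1) = 0.048.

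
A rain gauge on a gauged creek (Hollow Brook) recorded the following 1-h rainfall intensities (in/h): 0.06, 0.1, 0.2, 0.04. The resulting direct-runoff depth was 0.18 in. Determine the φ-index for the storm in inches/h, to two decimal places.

Only the 2 blocks with intensity above φ contribute runoff: 0.1, 0.2 in/h.
Σ(I−φ)·Δt = d  ⇒  (0.1+0.2 − 2φ)·1 = 0.18
φ = (0.3000 − 0.18/1) / 2 = 0.06 in/h.

φ ≈ 0.06 in/h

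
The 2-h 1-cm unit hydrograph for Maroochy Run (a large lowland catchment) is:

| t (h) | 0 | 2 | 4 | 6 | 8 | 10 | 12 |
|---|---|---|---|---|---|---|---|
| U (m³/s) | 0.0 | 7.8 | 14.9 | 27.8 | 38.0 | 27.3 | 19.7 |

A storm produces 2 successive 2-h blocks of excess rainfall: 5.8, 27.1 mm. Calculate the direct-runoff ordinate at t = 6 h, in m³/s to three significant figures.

Q ≈ 56.5 m³/s

By discrete convolution, Q_j = Σ (P_i / 10 mm) · U_{j−i}.
At t = 6 h (j=3): Q = (5.8/10)·27.8 + (27.1/10)·14.9 = 56.5 m³/s.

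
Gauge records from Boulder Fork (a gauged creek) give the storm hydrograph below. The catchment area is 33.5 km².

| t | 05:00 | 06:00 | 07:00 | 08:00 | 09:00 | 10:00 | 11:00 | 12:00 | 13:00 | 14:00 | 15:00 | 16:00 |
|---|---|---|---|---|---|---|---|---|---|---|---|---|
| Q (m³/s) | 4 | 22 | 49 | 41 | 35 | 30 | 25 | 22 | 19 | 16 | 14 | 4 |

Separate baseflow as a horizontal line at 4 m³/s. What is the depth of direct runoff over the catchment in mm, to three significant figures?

Direct runoff: 0.0, 18.0, 45.0, 37.0, 31.0, 26.0, 21.0, 18.0, 15.0, 12.0, 10.0, 0.0 m³/s; ΣQ_DR = 233.0 m³/s.
V = ΣQ_DR · Δt = 233.0 × 3600 s = 8.388 × 10^5 m³.
Over A = 33.5 km², depth = V / A = 25.0 mm.

d ≈ 25.0 mm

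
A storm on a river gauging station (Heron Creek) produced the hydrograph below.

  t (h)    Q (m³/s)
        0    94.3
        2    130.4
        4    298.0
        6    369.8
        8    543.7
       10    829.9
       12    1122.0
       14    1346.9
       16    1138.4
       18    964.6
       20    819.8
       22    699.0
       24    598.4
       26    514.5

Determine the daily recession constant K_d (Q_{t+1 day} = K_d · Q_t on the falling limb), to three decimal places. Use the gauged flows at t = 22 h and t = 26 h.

Between t = 22 h and t = 26 h the flow falls from 699.0 to 514.5 m³/s over 2×2 h = 4 h.
Per-interval ratio K = (514.5/699.0)^(1/2) = 0.8579; K_d = K^(24/2) = 0.159.

K_d ≈ 0.159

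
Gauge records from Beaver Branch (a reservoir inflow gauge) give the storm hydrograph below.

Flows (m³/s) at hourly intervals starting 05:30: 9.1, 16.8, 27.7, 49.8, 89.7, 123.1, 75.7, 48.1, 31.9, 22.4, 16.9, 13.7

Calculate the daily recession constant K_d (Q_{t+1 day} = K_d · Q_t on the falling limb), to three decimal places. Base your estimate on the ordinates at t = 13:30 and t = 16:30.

Between t = 13:30 and t = 16:30 the flow falls from 31.9 to 13.7 m³/s over 3×1 h = 3 h.
Per-interval ratio K = (13.7/31.9)^(1/3) = 0.7545; K_d = K^(24/1) = 0.001.

K_d ≈ 0.001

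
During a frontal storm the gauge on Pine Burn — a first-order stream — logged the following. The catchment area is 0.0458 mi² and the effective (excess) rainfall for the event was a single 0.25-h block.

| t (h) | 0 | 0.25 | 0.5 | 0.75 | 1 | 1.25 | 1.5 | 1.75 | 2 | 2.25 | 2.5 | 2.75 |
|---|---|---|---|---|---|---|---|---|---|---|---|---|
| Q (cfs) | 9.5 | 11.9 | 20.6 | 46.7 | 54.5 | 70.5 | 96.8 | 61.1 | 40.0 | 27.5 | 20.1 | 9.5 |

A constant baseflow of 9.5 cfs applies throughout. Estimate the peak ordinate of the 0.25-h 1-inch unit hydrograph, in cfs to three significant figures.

Direct runoff: 0.0, 2.4, 11.1, 37.2, 45.0, 61.0, 87.3, 51.6, 30.5, 18.0, 10.6, 0.0 cfs; ΣQ_DR = 354.7 cfs, peak = 87.3 cfs.
Runoff depth d = ΣQ_DR·Δt / A = 354.7 × 900 / (0.0458 mi²) = 3.000 in.
The 1-inch UH is the DRH scaled by (1 in)/d, so U_p = 87.3 × 1/3.000 = 29.1 cfs.

U_p ≈ 29.1 cfs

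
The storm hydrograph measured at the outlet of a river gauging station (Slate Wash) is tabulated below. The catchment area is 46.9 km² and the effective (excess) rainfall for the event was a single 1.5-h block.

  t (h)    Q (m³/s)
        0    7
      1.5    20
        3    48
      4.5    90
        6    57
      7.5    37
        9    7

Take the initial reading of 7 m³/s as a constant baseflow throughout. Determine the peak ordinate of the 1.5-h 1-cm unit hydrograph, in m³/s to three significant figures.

U_p ≈ 33.2 m³/s

Direct runoff: 0.0, 13.0, 41.0, 83.0, 50.0, 30.0, 0.0 m³/s; ΣQ_DR = 217.0 m³/s, peak = 83.0 m³/s.
Runoff depth d = ΣQ_DR·Δt / A = 217.0 × 5400 / (46.9 km²) = 24.99 mm.
The 1-cm UH is the DRH scaled by (10 mm)/d, so U_p = 83.0 × 10/24.99 = 33.2 m³/s.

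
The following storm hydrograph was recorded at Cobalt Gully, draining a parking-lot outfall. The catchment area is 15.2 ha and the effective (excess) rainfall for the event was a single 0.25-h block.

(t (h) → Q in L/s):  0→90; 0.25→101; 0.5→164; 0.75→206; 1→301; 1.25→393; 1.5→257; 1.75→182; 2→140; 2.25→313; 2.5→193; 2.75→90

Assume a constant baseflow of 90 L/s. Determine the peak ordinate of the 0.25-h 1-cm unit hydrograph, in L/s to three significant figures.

U_p ≈ 379 L/s

Direct runoff: 0.0, 11.0, 74.0, 116.0, 211.0, 303.0, 167.0, 92.0, 50.0, 223.0, 103.0, 0.0 L/s; ΣQ_DR = 1350 L/s, peak = 303.0 L/s.
Runoff depth d = ΣQ_DR·Δt / A = 1350 × 900 / (15.2 ha) = 7.993 mm.
The 1-cm UH is the DRH scaled by (10 mm)/d, so U_p = 303.0 × 10/7.993 = 379 L/s.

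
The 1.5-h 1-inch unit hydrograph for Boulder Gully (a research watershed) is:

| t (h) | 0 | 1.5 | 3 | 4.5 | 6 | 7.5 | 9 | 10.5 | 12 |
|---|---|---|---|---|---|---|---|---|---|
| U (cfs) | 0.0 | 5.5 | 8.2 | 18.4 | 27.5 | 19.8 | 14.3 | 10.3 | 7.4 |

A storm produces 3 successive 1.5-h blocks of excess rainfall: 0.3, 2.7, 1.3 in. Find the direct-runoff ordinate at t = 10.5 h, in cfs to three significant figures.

Q ≈ 67.4 cfs

By discrete convolution, Q_j = Σ (P_i / 1 in) · U_{j−i}.
At t = 10.5 h (j=7): Q = (0.3/1)·10.3 + (2.7/1)·14.3 + (1.3/1)·19.8 = 67.4 cfs.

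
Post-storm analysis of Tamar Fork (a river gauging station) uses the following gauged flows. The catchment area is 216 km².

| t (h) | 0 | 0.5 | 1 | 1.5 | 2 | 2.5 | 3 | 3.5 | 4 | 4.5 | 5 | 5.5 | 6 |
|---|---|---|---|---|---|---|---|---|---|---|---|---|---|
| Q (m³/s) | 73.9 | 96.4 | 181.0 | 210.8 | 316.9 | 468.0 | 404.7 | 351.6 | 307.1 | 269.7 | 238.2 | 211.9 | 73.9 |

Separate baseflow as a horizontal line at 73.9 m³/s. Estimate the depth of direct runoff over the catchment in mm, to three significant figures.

Direct runoff: 0.0, 22.5, 107.1, 136.9, 243.0, 394.1, 330.8, 277.7, 233.2, 195.8, 164.3, 138.0, 0.0 m³/s; ΣQ_DR = 2243 m³/s.
V = ΣQ_DR · Δt = 2243 × 1800 s = 4.038 × 10^6 m³.
Over A = 216 km², depth = V / A = 18.7 mm.

d ≈ 18.7 mm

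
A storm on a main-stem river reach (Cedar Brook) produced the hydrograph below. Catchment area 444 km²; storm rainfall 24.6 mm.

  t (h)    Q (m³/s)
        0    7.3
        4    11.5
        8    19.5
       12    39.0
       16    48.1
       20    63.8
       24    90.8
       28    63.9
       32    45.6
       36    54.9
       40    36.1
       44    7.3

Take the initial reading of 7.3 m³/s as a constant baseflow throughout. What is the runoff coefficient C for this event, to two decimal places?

C ≈ 0.53

ΣQ_DR = 400.2 m³/s; V = ΣQ_DR·Δt = 5.763 × 10^6 m³.
Runoff depth d = V / A = 12.98 mm.
C = d / P = 12.98 / 24.6 = 0.53.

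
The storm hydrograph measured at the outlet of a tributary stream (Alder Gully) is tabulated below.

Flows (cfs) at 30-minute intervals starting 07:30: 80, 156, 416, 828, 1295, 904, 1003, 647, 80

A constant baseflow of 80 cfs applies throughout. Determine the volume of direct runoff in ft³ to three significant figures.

Direct-runoff ordinates (Q − Q_b): 0.0, 76.0, 336.0, 748.0, 1215.0, 824.0, 923.0, 567.0, 0.0 cfs.
ΣQ_DR = 4689 cfs.
With Δt = 0.5 h = 1800 s, V = ΣQ_DR · Δt = 4689 × 1800 = 8.44 × 10^6 ft³.

V ≈ 8.44 × 10^6 ft³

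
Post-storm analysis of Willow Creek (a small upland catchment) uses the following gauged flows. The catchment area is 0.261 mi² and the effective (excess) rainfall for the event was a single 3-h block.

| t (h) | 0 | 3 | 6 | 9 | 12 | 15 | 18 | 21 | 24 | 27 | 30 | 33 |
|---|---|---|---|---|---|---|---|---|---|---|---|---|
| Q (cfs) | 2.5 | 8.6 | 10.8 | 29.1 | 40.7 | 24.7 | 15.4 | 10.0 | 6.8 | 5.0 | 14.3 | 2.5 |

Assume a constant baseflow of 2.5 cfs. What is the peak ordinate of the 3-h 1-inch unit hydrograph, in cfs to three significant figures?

Direct runoff: 0.0, 6.1, 8.3, 26.6, 38.2, 22.2, 12.9, 7.5, 4.3, 2.5, 11.8, 0.0 cfs; ΣQ_DR = 140.4 cfs, peak = 38.2 cfs.
Runoff depth d = ΣQ_DR·Δt / A = 140.4 × 10800 / (0.261 mi²) = 2.501 in.
The 1-inch UH is the DRH scaled by (1 in)/d, so U_p = 38.2 × 1/2.501 = 15.3 cfs.

U_p ≈ 15.3 cfs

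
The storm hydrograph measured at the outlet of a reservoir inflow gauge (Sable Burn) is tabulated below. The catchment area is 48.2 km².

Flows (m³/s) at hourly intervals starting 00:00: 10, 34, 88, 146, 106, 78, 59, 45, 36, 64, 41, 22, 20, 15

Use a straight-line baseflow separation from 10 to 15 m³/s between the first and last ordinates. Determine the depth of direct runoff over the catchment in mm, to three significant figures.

Direct runoff: 0.00, 23.62, 77.23, 134.85, 94.46, 66.08, 46.69, 32.31, 22.92, 50.54, 27.15, 7.77, 5.38, 0.00 m³/s; ΣQ_DR = 589.0 m³/s.
V = ΣQ_DR · Δt = 589.0 × 3600 s = 2.120 × 10^6 m³.
Over A = 48.2 km², depth = V / A = 44.0 mm.

d ≈ 44.0 mm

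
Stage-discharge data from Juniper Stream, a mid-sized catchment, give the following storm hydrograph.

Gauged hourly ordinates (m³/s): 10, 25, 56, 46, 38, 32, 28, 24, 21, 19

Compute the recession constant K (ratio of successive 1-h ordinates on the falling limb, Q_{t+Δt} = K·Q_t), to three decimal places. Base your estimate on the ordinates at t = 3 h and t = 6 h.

K ≈ 0.847

Using the recession-limb readings at t = 3 h and t = 6 h: Q falls from 46 to 28 m³/s over 3 intervals.
K = (Q₂/Q₁)^(1/3) = (28/46)^(1/3) = 0.847.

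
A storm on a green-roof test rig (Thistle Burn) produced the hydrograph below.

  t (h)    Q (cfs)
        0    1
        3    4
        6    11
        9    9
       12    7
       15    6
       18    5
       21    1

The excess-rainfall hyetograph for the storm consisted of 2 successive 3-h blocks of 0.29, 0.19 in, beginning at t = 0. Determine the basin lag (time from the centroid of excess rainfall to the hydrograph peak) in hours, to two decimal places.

Centroid of excess rainfall: t_c = Σ P_i·t̄_i / ΣP_i = 2.6875 h (block centres at 1.5, 4.5 h).
Hydrograph peak occurs at t = 6 h, so basin lag t_L = 6 − 2.6875 = 3.31 h.

t_L ≈ 3.31 h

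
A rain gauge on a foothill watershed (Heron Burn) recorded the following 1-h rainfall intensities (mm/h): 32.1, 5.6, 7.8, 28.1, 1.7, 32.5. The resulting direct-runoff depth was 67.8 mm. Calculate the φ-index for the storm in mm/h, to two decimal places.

Only the 3 blocks with intensity above φ contribute runoff: 32.1, 28.1, 32.5 mm/h.
Σ(I−φ)·Δt = d  ⇒  (32.1+28.1+32.5 − 3φ)·1 = 67.8
φ = (92.70 − 67.8/1) / 3 = 8.30 mm/h.

φ ≈ 8.30 mm/h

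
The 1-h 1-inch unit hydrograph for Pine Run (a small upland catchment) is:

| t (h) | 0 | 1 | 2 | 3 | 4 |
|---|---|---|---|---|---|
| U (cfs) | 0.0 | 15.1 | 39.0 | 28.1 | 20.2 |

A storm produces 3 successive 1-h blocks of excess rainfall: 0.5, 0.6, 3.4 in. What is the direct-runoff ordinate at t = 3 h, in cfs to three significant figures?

Q ≈ 88.8 cfs

By discrete convolution, Q_j = Σ (P_i / 1 in) · U_{j−i}.
At t = 3 h (j=3): Q = (0.5/1)·28.1 + (0.6/1)·39.0 + (3.4/1)·15.1 = 88.8 cfs.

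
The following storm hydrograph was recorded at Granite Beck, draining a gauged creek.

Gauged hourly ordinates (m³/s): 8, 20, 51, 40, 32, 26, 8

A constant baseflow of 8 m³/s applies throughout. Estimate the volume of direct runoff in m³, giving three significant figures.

V ≈ 4.64 × 10^5 m³

Direct-runoff ordinates (Q − Q_b): 0.0, 12.0, 43.0, 32.0, 24.0, 18.0, 0.0 m³/s.
ΣQ_DR = 129.0 m³/s.
With Δt = 1 h = 3600 s, V = ΣQ_DR · Δt = 129.0 × 3600 = 4.64 × 10^5 m³.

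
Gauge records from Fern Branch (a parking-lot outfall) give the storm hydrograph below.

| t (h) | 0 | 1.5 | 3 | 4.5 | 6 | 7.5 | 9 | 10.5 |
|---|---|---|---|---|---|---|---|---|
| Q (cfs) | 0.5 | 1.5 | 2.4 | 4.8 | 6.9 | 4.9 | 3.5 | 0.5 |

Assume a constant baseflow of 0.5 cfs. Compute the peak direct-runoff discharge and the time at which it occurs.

Subtracting baseflow gives direct-runoff ordinates: 0.0, 1.0, 1.9, 4.3, 6.4, 4.4, 3.0, 0.0 cfs.
The maximum is 6.4 cfs, occurring at the reading for t = 6 h.

Q_p = 6.4 cfs at t = 6 h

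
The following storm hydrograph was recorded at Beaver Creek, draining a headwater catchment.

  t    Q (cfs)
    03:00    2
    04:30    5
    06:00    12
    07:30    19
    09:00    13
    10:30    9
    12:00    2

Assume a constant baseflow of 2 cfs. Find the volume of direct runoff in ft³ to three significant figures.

Direct-runoff ordinates (Q − Q_b): 0.0, 3.0, 10.0, 17.0, 11.0, 7.0, 0.0 cfs.
ΣQ_DR = 48.00 cfs.
With Δt = 1.5 h = 5400 s, V = ΣQ_DR · Δt = 48.00 × 5400 = 2.59 × 10^5 ft³.

V ≈ 2.59 × 10^5 ft³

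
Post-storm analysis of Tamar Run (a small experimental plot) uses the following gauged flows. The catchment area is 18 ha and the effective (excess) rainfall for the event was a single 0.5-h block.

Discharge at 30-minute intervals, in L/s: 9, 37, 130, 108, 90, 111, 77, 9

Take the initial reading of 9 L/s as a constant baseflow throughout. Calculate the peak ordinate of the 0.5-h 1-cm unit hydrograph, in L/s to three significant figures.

Direct runoff: 0.0, 28.0, 121.0, 99.0, 81.0, 102.0, 68.0, 0.0 L/s; ΣQ_DR = 499.0 L/s, peak = 121.0 L/s.
Runoff depth d = ΣQ_DR·Δt / A = 499.0 × 1800 / (18 ha) = 4.990 mm.
The 1-cm UH is the DRH scaled by (10 mm)/d, so U_p = 121.0 × 10/4.990 = 242 L/s.

U_p ≈ 242 L/s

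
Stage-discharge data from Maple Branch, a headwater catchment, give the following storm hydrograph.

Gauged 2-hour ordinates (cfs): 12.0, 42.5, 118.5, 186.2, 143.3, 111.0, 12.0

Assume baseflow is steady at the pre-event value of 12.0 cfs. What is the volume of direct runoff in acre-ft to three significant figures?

Direct-runoff ordinates (Q − Q_b): 0.0, 30.5, 106.5, 174.2, 131.3, 99.0, 0.0 cfs.
ΣQ_DR = 541.5 cfs.
With Δt = 2 h = 7200 s, V = ΣQ_DR · Δt = 541.5 × 7200 = 3.90 × 10^6 ft³ = 89.5 acre-ft.

V ≈ 89.5 acre-ft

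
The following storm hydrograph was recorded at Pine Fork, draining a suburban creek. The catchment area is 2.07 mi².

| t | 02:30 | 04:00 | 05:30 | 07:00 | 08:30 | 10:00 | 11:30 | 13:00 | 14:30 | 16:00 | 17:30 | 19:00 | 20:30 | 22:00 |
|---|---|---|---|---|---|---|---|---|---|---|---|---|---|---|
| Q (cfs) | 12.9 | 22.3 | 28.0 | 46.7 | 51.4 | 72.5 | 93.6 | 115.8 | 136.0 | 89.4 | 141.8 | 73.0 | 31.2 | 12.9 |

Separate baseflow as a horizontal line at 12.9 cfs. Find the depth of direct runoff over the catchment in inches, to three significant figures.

Direct runoff: 0.0, 9.4, 15.1, 33.8, 38.5, 59.6, 80.7, 102.9, 123.1, 76.5, 128.9, 60.1, 18.3, 0.0 cfs; ΣQ_DR = 746.9 cfs.
V = ΣQ_DR · Δt = 746.9 × 5400 s = 4.033 × 10^6 ft³.
Over A = 2.07 mi², depth = V / A = 0.839 in.

d ≈ 0.839 in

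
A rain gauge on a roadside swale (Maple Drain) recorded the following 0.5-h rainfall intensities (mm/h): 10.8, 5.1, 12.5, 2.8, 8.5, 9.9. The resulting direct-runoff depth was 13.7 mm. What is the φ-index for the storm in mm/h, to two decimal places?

φ ≈ 3.88 mm/h

Only the 5 blocks with intensity above φ contribute runoff: 10.8, 5.1, 12.5, 8.5, 9.9 mm/h.
Σ(I−φ)·Δt = d  ⇒  (10.8+5.1+12.5+8.5+9.9 − 5φ)·0.5 = 13.7
φ = (46.80 − 13.7/0.5) / 5 = 3.88 mm/h.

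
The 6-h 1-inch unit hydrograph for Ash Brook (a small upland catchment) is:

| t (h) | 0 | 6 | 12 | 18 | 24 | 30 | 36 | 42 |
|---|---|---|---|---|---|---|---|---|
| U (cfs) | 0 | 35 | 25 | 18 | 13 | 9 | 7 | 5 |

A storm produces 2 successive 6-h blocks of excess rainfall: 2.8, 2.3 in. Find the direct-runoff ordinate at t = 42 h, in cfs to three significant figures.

Q ≈ 30.1 cfs

By discrete convolution, Q_j = Σ (P_i / 1 in) · U_{j−i}.
At t = 42 h (j=7): Q = (2.8/1)·5 + (2.3/1)·7 = 30.1 cfs.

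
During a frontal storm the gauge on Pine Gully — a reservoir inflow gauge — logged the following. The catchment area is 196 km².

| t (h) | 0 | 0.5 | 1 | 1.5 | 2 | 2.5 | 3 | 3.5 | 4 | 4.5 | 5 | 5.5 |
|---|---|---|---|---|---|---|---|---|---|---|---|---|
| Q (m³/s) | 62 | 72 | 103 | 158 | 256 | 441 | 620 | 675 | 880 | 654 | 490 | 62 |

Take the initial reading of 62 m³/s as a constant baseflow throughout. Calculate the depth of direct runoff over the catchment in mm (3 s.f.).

d ≈ 34.2 mm

Direct runoff: 0.0, 10.0, 41.0, 96.0, 194.0, 379.0, 558.0, 613.0, 818.0, 592.0, 428.0, 0.0 m³/s; ΣQ_DR = 3729 m³/s.
V = ΣQ_DR · Δt = 3729 × 1800 s = 6.712 × 10^6 m³.
Over A = 196 km², depth = V / A = 34.2 mm.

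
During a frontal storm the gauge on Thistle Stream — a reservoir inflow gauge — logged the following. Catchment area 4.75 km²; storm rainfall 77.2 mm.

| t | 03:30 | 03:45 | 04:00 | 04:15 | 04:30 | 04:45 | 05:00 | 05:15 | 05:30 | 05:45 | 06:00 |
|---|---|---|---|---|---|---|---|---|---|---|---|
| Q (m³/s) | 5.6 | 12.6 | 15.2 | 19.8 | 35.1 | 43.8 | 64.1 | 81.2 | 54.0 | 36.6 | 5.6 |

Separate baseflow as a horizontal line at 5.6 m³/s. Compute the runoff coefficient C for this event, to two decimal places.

C ≈ 0.77

ΣQ_DR = 312.0 m³/s; V = ΣQ_DR·Δt = 2.808 × 10^5 m³.
Runoff depth d = V / A = 59.12 mm.
C = d / P = 59.12 / 77.2 = 0.77.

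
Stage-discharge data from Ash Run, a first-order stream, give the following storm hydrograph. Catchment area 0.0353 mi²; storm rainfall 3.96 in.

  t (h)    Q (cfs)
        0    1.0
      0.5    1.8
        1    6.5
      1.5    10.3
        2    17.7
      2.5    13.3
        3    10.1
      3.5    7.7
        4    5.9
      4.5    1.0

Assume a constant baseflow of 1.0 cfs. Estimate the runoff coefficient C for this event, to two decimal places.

ΣQ_DR = 65.30 cfs; V = ΣQ_DR·Δt = 1.175 × 10^5 ft³.
Runoff depth d = V / A = 1.433 in.
C = d / P = 1.433 / 3.96 = 0.36.

C ≈ 0.36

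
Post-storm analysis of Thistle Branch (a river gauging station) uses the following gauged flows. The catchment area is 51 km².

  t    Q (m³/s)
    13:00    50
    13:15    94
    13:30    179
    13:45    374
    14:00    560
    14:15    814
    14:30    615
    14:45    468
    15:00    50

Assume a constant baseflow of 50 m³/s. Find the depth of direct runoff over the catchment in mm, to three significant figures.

Direct runoff: 0.0, 44.0, 129.0, 324.0, 510.0, 764.0, 565.0, 418.0, 0.0 m³/s; ΣQ_DR = 2754 m³/s.
V = ΣQ_DR · Δt = 2754 × 900 s = 2.479 × 10^6 m³.
Over A = 51 km², depth = V / A = 48.6 mm.

d ≈ 48.6 mm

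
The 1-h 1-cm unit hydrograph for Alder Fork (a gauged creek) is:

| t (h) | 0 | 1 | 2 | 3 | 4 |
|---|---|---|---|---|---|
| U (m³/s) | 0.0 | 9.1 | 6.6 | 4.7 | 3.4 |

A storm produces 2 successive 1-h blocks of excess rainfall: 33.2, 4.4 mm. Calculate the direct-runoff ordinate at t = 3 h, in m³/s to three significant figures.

By discrete convolution, Q_j = Σ (P_i / 10 mm) · U_{j−i}.
At t = 3 h (j=3): Q = (33.2/10)·4.7 + (4.4/10)·6.6 = 18.5 m³/s.

Q ≈ 18.5 m³/s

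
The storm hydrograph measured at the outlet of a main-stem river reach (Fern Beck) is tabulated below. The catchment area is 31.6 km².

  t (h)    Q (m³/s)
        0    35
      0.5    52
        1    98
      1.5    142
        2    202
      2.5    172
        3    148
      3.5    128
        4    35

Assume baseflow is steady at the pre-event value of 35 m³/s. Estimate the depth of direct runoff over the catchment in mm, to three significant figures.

d ≈ 39.7 mm

Direct runoff: 0.0, 17.0, 63.0, 107.0, 167.0, 137.0, 113.0, 93.0, 0.0 m³/s; ΣQ_DR = 697.0 m³/s.
V = ΣQ_DR · Δt = 697.0 × 1800 s = 1.255 × 10^6 m³.
Over A = 31.6 km², depth = V / A = 39.7 mm.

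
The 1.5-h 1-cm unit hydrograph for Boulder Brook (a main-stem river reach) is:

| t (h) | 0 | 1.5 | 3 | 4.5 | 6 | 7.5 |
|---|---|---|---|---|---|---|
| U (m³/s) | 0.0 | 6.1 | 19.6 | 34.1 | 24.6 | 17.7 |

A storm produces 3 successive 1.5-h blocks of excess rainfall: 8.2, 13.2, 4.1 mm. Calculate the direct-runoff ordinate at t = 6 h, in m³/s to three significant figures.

By discrete convolution, Q_j = Σ (P_i / 10 mm) · U_{j−i}.
At t = 6 h (j=4): Q = (8.2/10)·24.6 + (13.2/10)·34.1 + (4.1/10)·19.6 = 73.2 m³/s.

Q ≈ 73.2 m³/s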